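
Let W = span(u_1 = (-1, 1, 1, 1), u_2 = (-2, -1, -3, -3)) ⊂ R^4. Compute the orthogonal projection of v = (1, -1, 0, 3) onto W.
proj_W(v) = (97/67, 8/67, 78/67, 78/67)

Set up U = [u_1 | ... | u_2] ∈ R^(4×2). The projector onto W = col(U) is P = U (U^T U)^(-1) U^T.
Compute U^T U =
  [4, -5]
  [-5, 23],
and U^T v = (1, -10).
Solve U^T U · c = U^T v for the coefficients: c = (-27/67, -35/67). The projection is proj_W(v) = U c.
Check: (v - proj_W(v)) · u_1 = 0  (should be 0).
Check: (v - proj_W(v)) · u_2 = 0  (should be 0).
Result: proj_W(v) = (97/67, 8/67, 78/67, 78/67).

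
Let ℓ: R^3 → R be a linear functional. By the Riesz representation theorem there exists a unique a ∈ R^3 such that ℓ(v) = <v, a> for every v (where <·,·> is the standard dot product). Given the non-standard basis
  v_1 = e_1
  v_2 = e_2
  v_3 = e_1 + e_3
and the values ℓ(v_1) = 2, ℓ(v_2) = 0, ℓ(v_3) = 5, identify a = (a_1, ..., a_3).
a = (2, 0, 3)

Write a = (a_1, ..., a_3) in the standard basis. For each basis vector v_i, ℓ(v_i) = <v_i, a> is a linear equation in the a_j's. Collect the n equations into a matrix system V a = ℓ, where row i of V is v_i (expressed in the standard basis). Since V is invertible (lower-triangular with 1s on the diagonal, up to permutation), solve by back-substitution:
  V =
[[1, 0, 0],
 [0, 1, 0],
 [1, 0, 1]]
  V a = (2, 0, 5)
Solving gives a = (2, 0, 3).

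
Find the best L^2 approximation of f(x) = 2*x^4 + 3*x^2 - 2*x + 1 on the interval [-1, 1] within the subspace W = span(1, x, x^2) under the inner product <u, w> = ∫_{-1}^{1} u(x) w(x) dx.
g(x) = 33*x^2/7 - 2*x + 29/35

The best approximation g ∈ W is the orthogonal projection of f onto W. Writing g = a_0 + a_1 x + a_2 x^2, the coefficients solve the normal equations G · a = b where
  G_{ij} = <φ_i, φ_j> and b_i = <f, φ_i>, with φ_0 = 1, φ_1 = x, φ_2 = x^2.
G =
  [2, 0, 2/3]
  [0, 2/3, 0]
  [2/3, 0, 2/5],
b = (24/5, -4/3, 256/105).
Solving gives a_0 = 29/35, a_1 = -2, a_2 = 33/7, so
  g(x) = 33*x^2/7 - 2*x + 29/35.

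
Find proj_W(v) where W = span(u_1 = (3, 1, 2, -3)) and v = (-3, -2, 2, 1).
proj_W(v) = (-30/23, -10/23, -20/23, 30/23)

Set up U = [u_1 | ... | u_1] ∈ R^(4×1). The projector onto W = col(U) is P = U (U^T U)^(-1) U^T.
Compute U^T U =
  [23],
and U^T v = (-10).
Solve U^T U · c = U^T v for the coefficients: c = (-10/23). The projection is proj_W(v) = U c.
Check: (v - proj_W(v)) · u_1 = 0  (should be 0).
Result: proj_W(v) = (-30/23, -10/23, -20/23, 30/23).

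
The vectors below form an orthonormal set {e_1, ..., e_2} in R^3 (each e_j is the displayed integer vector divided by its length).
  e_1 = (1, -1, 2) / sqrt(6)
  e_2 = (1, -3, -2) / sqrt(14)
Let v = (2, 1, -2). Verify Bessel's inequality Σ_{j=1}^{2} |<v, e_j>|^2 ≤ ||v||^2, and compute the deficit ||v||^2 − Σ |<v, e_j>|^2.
Σ |<v, e_j>|^2 = 15/7; ||v||^2 = 9; deficit = 48/7

Write each e_j = u_j / sqrt(<u_j, u_j>) where u_j is the displayed integer vector. Then <v, e_j> = <v, u_j> / sqrt(<u_j, u_j>), so |<v, e_j>|^2 = <v, u_j>^2 / <u_j, u_j>.
Coefficients: <v, e_1> = -3/sqrt(6), <v, e_2> = 3/sqrt(14).
Square and sum: Σ |<v, e_j>|^2 = 15/7.
Compute ||v||^2 = v·v = 9.
Deficit = 9 − 15/7 = 48/7 ≥ 0, confirming Bessel's inequality. (The deficit equals ||v − Σ <v,e_j> e_j||^2, the squared distance from v to span{e_j}.)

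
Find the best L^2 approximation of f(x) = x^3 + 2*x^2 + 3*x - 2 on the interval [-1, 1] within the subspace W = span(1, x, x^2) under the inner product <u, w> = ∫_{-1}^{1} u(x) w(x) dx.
g(x) = 2*x^2 + 18*x/5 - 2

The best approximation g ∈ W is the orthogonal projection of f onto W. Writing g = a_0 + a_1 x + a_2 x^2, the coefficients solve the normal equations G · a = b where
  G_{ij} = <φ_i, φ_j> and b_i = <f, φ_i>, with φ_0 = 1, φ_1 = x, φ_2 = x^2.
G =
  [2, 0, 2/3]
  [0, 2/3, 0]
  [2/3, 0, 2/5],
b = (-8/3, 12/5, -8/15).
Solving gives a_0 = -2, a_1 = 18/5, a_2 = 2, so
  g(x) = 2*x^2 + 18*x/5 - 2.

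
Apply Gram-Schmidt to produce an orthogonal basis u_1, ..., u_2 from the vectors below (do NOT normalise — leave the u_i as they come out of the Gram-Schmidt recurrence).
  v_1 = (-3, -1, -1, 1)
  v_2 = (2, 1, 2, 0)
Orthogonal basis:
  u_1 = (-3, -1, -1, 1)
  u_2 = (-1/4, 1/4, 5/4, 3/4)

Apply the Gram-Schmidt recurrence
  u_1 = v_1
  u_i = v_i − Σ_{j<i} ((v_i · u_j) / (u_j · u_j)) · u_j.

Step by step this gives:
  u_1 = (-3, -1, -1, 1)
  u_2 = (-1/4, 1/4, 5/4, 3/4)

Orthogonality check:
  u_2 · u_1 = 0 (should be 0)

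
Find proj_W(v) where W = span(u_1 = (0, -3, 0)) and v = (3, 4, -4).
proj_W(v) = (0, 4, 0)

Set up U = [u_1 | ... | u_1] ∈ R^(3×1). The projector onto W = col(U) is P = U (U^T U)^(-1) U^T.
Compute U^T U =
  [9],
and U^T v = (-12).
Solve U^T U · c = U^T v for the coefficients: c = (-4/3). The projection is proj_W(v) = U c.
Check: (v - proj_W(v)) · u_1 = 0  (should be 0).
Result: proj_W(v) = (0, 4, 0).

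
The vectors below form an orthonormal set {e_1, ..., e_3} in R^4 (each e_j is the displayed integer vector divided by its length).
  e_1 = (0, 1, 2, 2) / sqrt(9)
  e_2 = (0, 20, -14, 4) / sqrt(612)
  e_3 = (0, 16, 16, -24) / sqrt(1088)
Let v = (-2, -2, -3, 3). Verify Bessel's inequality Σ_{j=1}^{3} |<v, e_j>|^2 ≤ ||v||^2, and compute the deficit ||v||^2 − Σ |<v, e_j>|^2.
Σ |<v, e_j>|^2 = 22; ||v||^2 = 26; deficit = 4

Write each e_j = u_j / sqrt(<u_j, u_j>) where u_j is the displayed integer vector. Then <v, e_j> = <v, u_j> / sqrt(<u_j, u_j>), so |<v, e_j>|^2 = <v, u_j>^2 / <u_j, u_j>.
Coefficients: <v, e_1> = -2/sqrt(9), <v, e_2> = 14/sqrt(612), <v, e_3> = -152/sqrt(1088).
Square and sum: Σ |<v, e_j>|^2 = 22.
Compute ||v||^2 = v·v = 26.
Deficit = 26 − 22 = 4 ≥ 0, confirming Bessel's inequality. (The deficit equals ||v − Σ <v,e_j> e_j||^2, the squared distance from v to span{e_j}.)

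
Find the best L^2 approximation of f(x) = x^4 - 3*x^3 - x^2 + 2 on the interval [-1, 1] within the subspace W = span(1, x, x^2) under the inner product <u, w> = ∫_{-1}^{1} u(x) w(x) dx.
g(x) = -x^2/7 - 9*x/5 + 67/35

The best approximation g ∈ W is the orthogonal projection of f onto W. Writing g = a_0 + a_1 x + a_2 x^2, the coefficients solve the normal equations G · a = b where
  G_{ij} = <φ_i, φ_j> and b_i = <f, φ_i>, with φ_0 = 1, φ_1 = x, φ_2 = x^2.
G =
  [2, 0, 2/3]
  [0, 2/3, 0]
  [2/3, 0, 2/5],
b = (56/15, -6/5, 128/105).
Solving gives a_0 = 67/35, a_1 = -9/5, a_2 = -1/7, so
  g(x) = -x^2/7 - 9*x/5 + 67/35.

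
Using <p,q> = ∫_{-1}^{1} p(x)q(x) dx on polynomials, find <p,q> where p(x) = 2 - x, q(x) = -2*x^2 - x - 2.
<p,q> = -10

Expand the product: p(x)·q(x) = 2*x^3 - 3*x^2 - 4.
∫_{-1}^{1} of each monomial x^k gives [2/(k+1) if k even, 0 if k odd]. Integrating term-by-term (or equivalently evaluating the antiderivative F(x) = x^4/2 - x^3 - 4*x at the endpoints):
  F(1) − F(−1) = -9/2 − (11/2) = -10.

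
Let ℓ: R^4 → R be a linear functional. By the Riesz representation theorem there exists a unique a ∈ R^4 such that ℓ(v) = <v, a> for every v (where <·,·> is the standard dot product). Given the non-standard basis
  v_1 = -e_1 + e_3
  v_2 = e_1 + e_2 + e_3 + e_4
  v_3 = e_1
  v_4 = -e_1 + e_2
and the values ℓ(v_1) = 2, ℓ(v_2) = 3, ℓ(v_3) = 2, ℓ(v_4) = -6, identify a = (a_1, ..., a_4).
a = (2, -4, 4, 1)

Write a = (a_1, ..., a_4) in the standard basis. For each basis vector v_i, ℓ(v_i) = <v_i, a> is a linear equation in the a_j's. Collect the n equations into a matrix system V a = ℓ, where row i of V is v_i (expressed in the standard basis). Since V is invertible (lower-triangular with 1s on the diagonal, up to permutation), solve by back-substitution:
  V =
[[-1, 0, 1, 0],
 [1, 1, 1, 1],
 [1, 0, 0, 0],
 [-1, 1, 0, 0]]
  V a = (2, 3, 2, -6)
Solving gives a = (2, -4, 4, 1).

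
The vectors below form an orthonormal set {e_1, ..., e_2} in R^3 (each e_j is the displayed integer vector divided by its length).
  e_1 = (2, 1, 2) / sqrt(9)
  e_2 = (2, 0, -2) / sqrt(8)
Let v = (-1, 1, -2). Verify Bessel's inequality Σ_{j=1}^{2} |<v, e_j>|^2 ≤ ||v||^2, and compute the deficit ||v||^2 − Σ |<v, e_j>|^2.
Σ |<v, e_j>|^2 = 59/18; ||v||^2 = 6; deficit = 49/18

Write each e_j = u_j / sqrt(<u_j, u_j>) where u_j is the displayed integer vector. Then <v, e_j> = <v, u_j> / sqrt(<u_j, u_j>), so |<v, e_j>|^2 = <v, u_j>^2 / <u_j, u_j>.
Coefficients: <v, e_1> = -5/sqrt(9), <v, e_2> = 2/sqrt(8).
Square and sum: Σ |<v, e_j>|^2 = 59/18.
Compute ||v||^2 = v·v = 6.
Deficit = 6 − 59/18 = 49/18 ≥ 0, confirming Bessel's inequality. (The deficit equals ||v − Σ <v,e_j> e_j||^2, the squared distance from v to span{e_j}.)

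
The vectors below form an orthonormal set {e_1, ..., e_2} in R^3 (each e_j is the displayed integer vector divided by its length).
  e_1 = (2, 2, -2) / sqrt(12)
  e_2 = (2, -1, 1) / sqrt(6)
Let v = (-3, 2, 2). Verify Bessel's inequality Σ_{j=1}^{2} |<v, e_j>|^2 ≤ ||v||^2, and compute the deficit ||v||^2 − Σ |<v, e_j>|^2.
Σ |<v, e_j>|^2 = 9; ||v||^2 = 17; deficit = 8

Write each e_j = u_j / sqrt(<u_j, u_j>) where u_j is the displayed integer vector. Then <v, e_j> = <v, u_j> / sqrt(<u_j, u_j>), so |<v, e_j>|^2 = <v, u_j>^2 / <u_j, u_j>.
Coefficients: <v, e_1> = -6/sqrt(12), <v, e_2> = -6/sqrt(6).
Square and sum: Σ |<v, e_j>|^2 = 9.
Compute ||v||^2 = v·v = 17.
Deficit = 17 − 9 = 8 ≥ 0, confirming Bessel's inequality. (The deficit equals ||v − Σ <v,e_j> e_j||^2, the squared distance from v to span{e_j}.)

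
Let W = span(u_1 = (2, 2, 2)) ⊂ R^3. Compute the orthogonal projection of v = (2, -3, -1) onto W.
proj_W(v) = (-2/3, -2/3, -2/3)

Set up U = [u_1 | ... | u_1] ∈ R^(3×1). The projector onto W = col(U) is P = U (U^T U)^(-1) U^T.
Compute U^T U =
  [12],
and U^T v = (-4).
Solve U^T U · c = U^T v for the coefficients: c = (-1/3). The projection is proj_W(v) = U c.
Check: (v - proj_W(v)) · u_1 = 0  (should be 0).
Result: proj_W(v) = (-2/3, -2/3, -2/3).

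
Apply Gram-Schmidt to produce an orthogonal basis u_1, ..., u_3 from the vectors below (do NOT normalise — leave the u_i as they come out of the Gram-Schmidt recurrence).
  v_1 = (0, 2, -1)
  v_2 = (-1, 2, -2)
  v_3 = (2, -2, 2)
Orthogonal basis:
  u_1 = (0, 2, -1)
  u_2 = (-1, -2/5, -4/5)
  u_3 = (4/9, -2/9, -4/9)

Apply the Gram-Schmidt recurrence
  u_1 = v_1
  u_i = v_i − Σ_{j<i} ((v_i · u_j) / (u_j · u_j)) · u_j.

Step by step this gives:
  u_1 = (0, 2, -1)
  u_2 = (-1, -2/5, -4/5)
  u_3 = (4/9, -2/9, -4/9)

Orthogonality check:
  u_2 · u_1 = 0 (should be 0)
  u_3 · u_1 = 0 (should be 0)
  u_3 · u_2 = 0 (should be 0)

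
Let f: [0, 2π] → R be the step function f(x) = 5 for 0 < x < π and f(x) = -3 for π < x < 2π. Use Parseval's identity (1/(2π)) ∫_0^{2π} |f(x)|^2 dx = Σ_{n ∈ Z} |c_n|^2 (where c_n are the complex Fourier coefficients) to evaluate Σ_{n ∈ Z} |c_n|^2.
Σ |c_n|^2 = 17

Parseval equates the L^2 energy of f (normalised by 1/(2π)) with the ℓ^2 sum of its Fourier coefficients: (1/(2π)) ∫_0^{2π} |f|^2 = Σ |c_n|^2.
Compute the left side: (1/(2π)) [∫_0^π 5^2 dx + ∫_π^{2π} (-3)^2 dx] = (1/(2π)) · (25π + 9π) = (25 + 9)/2 = 17.
So Σ_{n ∈ Z} |c_n|^2 = 17.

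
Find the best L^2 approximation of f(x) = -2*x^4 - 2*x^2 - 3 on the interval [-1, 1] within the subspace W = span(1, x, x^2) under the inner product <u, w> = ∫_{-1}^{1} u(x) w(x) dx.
g(x) = -26*x^2/7 - 99/35

The best approximation g ∈ W is the orthogonal projection of f onto W. Writing g = a_0 + a_1 x + a_2 x^2, the coefficients solve the normal equations G · a = b where
  G_{ij} = <φ_i, φ_j> and b_i = <f, φ_i>, with φ_0 = 1, φ_1 = x, φ_2 = x^2.
G =
  [2, 0, 2/3]
  [0, 2/3, 0]
  [2/3, 0, 2/5],
b = (-122/15, 0, -118/35).
Solving gives a_0 = -99/35, a_1 = 0, a_2 = -26/7, so
  g(x) = -26*x^2/7 - 99/35.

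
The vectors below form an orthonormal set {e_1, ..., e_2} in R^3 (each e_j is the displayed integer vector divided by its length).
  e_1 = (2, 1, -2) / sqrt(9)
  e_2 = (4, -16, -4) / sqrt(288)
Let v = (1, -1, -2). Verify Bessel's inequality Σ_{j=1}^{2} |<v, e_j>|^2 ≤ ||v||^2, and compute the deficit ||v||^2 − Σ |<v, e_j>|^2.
Σ |<v, e_j>|^2 = 11/2; ||v||^2 = 6; deficit = 1/2

Write each e_j = u_j / sqrt(<u_j, u_j>) where u_j is the displayed integer vector. Then <v, e_j> = <v, u_j> / sqrt(<u_j, u_j>), so |<v, e_j>|^2 = <v, u_j>^2 / <u_j, u_j>.
Coefficients: <v, e_1> = 5/sqrt(9), <v, e_2> = 28/sqrt(288).
Square and sum: Σ |<v, e_j>|^2 = 11/2.
Compute ||v||^2 = v·v = 6.
Deficit = 6 − 11/2 = 1/2 ≥ 0, confirming Bessel's inequality. (The deficit equals ||v − Σ <v,e_j> e_j||^2, the squared distance from v to span{e_j}.)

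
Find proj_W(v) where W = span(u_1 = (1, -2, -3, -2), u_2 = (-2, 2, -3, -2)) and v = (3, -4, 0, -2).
proj_W(v) = (955/329, -1340/329, -300/329, -200/329)

Set up U = [u_1 | ... | u_2] ∈ R^(4×2). The projector onto W = col(U) is P = U (U^T U)^(-1) U^T.
Compute U^T U =
  [18, 7]
  [7, 21],
and U^T v = (15, -10).
Solve U^T U · c = U^T v for the coefficients: c = (55/47, -285/329). The projection is proj_W(v) = U c.
Check: (v - proj_W(v)) · u_1 = 0  (should be 0).
Check: (v - proj_W(v)) · u_2 = 0  (should be 0).
Result: proj_W(v) = (955/329, -1340/329, -300/329, -200/329).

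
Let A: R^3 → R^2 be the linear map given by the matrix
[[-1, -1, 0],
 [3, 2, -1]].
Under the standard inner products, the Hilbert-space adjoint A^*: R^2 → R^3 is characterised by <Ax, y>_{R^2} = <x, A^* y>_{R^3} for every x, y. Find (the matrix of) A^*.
A^* = A^T =
[[-1, 3],
 [-1, 2],
 [0, -1]]

For real matrices with standard dot products, the defining identity <Ax, y> = <x, A^* y> gives (Ax)^T y = x^T (A^*) y, i.e. x^T A^T y = x^T (A^*) y. Since this holds for all x, y, we must have A^* = A^T. Therefore
A^* =
[[-1, 3],
 [-1, 2],
 [0, -1]].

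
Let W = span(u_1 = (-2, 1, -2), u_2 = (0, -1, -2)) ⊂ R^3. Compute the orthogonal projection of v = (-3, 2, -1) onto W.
proj_W(v) = (-25/9, 20/9, -10/9)

Set up U = [u_1 | ... | u_2] ∈ R^(3×2). The projector onto W = col(U) is P = U (U^T U)^(-1) U^T.
Compute U^T U =
  [9, 3]
  [3, 5],
and U^T v = (10, 0).
Solve U^T U · c = U^T v for the coefficients: c = (25/18, -5/6). The projection is proj_W(v) = U c.
Check: (v - proj_W(v)) · u_1 = 0  (should be 0).
Check: (v - proj_W(v)) · u_2 = 0  (should be 0).
Result: proj_W(v) = (-25/9, 20/9, -10/9).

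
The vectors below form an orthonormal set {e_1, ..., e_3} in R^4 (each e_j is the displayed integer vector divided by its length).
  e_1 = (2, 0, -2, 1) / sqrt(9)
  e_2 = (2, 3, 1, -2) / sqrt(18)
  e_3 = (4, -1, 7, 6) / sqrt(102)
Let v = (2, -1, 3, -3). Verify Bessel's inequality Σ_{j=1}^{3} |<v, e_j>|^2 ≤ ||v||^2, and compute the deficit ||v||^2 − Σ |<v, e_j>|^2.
Σ |<v, e_j>|^2 = 497/51; ||v||^2 = 23; deficit = 676/51

Write each e_j = u_j / sqrt(<u_j, u_j>) where u_j is the displayed integer vector. Then <v, e_j> = <v, u_j> / sqrt(<u_j, u_j>), so |<v, e_j>|^2 = <v, u_j>^2 / <u_j, u_j>.
Coefficients: <v, e_1> = -5/sqrt(9), <v, e_2> = 10/sqrt(18), <v, e_3> = 12/sqrt(102).
Square and sum: Σ |<v, e_j>|^2 = 497/51.
Compute ||v||^2 = v·v = 23.
Deficit = 23 − 497/51 = 676/51 ≥ 0, confirming Bessel's inequality. (The deficit equals ||v − Σ <v,e_j> e_j||^2, the squared distance from v to span{e_j}.)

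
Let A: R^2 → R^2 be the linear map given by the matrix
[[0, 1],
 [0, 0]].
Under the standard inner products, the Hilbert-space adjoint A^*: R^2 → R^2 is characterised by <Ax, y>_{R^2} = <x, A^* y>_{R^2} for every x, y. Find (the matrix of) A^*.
A^* = A^T =
[[0, 0],
 [1, 0]]

For real matrices with standard dot products, the defining identity <Ax, y> = <x, A^* y> gives (Ax)^T y = x^T (A^*) y, i.e. x^T A^T y = x^T (A^*) y. Since this holds for all x, y, we must have A^* = A^T. Therefore
A^* =
[[0, 0],
 [1, 0]].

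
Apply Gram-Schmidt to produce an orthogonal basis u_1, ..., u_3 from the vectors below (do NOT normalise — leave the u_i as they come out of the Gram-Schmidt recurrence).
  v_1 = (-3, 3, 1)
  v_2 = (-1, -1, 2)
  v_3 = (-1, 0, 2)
Orthogonal basis:
  u_1 = (-3, 3, 1)
  u_2 = (-13/19, -25/19, 36/19)
  u_3 = (7/22, 5/22, 3/11)

Apply the Gram-Schmidt recurrence
  u_1 = v_1
  u_i = v_i − Σ_{j<i} ((v_i · u_j) / (u_j · u_j)) · u_j.

Step by step this gives:
  u_1 = (-3, 3, 1)
  u_2 = (-13/19, -25/19, 36/19)
  u_3 = (7/22, 5/22, 3/11)

Orthogonality check:
  u_2 · u_1 = 0 (should be 0)
  u_3 · u_1 = 0 (should be 0)
  u_3 · u_2 = 0 (should be 0)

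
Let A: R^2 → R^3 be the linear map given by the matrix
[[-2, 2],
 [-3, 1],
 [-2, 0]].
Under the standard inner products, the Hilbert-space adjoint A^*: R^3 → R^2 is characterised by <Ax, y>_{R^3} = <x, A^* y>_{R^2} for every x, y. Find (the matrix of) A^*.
A^* = A^T =
[[-2, -3, -2],
 [2, 1, 0]]

For real matrices with standard dot products, the defining identity <Ax, y> = <x, A^* y> gives (Ax)^T y = x^T (A^*) y, i.e. x^T A^T y = x^T (A^*) y. Since this holds for all x, y, we must have A^* = A^T. Therefore
A^* =
[[-2, -3, -2],
 [2, 1, 0]].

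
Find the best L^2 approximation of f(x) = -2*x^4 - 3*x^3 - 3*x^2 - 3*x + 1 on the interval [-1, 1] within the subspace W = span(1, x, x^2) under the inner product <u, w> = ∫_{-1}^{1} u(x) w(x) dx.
g(x) = -33*x^2/7 - 24*x/5 + 41/35

The best approximation g ∈ W is the orthogonal projection of f onto W. Writing g = a_0 + a_1 x + a_2 x^2, the coefficients solve the normal equations G · a = b where
  G_{ij} = <φ_i, φ_j> and b_i = <f, φ_i>, with φ_0 = 1, φ_1 = x, φ_2 = x^2.
G =
  [2, 0, 2/3]
  [0, 2/3, 0]
  [2/3, 0, 2/5],
b = (-4/5, -16/5, -116/105).
Solving gives a_0 = 41/35, a_1 = -24/5, a_2 = -33/7, so
  g(x) = -33*x^2/7 - 24*x/5 + 41/35.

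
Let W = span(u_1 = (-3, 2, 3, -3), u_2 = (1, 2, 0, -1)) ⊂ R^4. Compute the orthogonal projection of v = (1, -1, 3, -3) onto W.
proj_W(v) = (-20/17, 16/17, 21/17, -22/17)

Set up U = [u_1 | ... | u_2] ∈ R^(4×2). The projector onto W = col(U) is P = U (U^T U)^(-1) U^T.
Compute U^T U =
  [31, 4]
  [4, 6],
and U^T v = (13, 2).
Solve U^T U · c = U^T v for the coefficients: c = (7/17, 1/17). The projection is proj_W(v) = U c.
Check: (v - proj_W(v)) · u_1 = 0  (should be 0).
Check: (v - proj_W(v)) · u_2 = 0  (should be 0).
Result: proj_W(v) = (-20/17, 16/17, 21/17, -22/17).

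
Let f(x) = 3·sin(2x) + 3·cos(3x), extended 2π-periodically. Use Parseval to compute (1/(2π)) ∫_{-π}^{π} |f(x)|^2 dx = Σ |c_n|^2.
Σ |c_n|^2 = 9

Expand |f|^2 and use orthogonality of {sin(nx), cos(mx)} on [-π, π]:
  ∫_{-π}^{π} sin(nx)^2 dx = π, ∫ cos(mx)^2 dx = π, and cross terms integrate to 0.
So ∫_{-π}^{π} f(x)^2 dx = 3^2 · π + 3^2 · π = (9 + 9)π.
Divide by 2π: (9 + 9)/2 = 9.
By Parseval, this equals Σ |c_n|^2.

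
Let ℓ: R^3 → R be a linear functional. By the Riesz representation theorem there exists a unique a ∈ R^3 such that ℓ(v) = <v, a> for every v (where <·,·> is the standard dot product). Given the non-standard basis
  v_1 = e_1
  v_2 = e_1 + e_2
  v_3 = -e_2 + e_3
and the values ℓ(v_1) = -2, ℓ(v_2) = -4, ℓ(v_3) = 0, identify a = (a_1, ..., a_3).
a = (-2, -2, -2)

Write a = (a_1, ..., a_3) in the standard basis. For each basis vector v_i, ℓ(v_i) = <v_i, a> is a linear equation in the a_j's. Collect the n equations into a matrix system V a = ℓ, where row i of V is v_i (expressed in the standard basis). Since V is invertible (lower-triangular with 1s on the diagonal, up to permutation), solve by back-substitution:
  V =
[[1, 0, 0],
 [1, 1, 0],
 [0, -1, 1]]
  V a = (-2, -4, 0)
Solving gives a = (-2, -2, -2).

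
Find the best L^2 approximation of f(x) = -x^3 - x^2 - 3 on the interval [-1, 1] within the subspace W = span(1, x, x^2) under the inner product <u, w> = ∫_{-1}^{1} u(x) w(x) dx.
g(x) = -x^2 - 3*x/5 - 3

The best approximation g ∈ W is the orthogonal projection of f onto W. Writing g = a_0 + a_1 x + a_2 x^2, the coefficients solve the normal equations G · a = b where
  G_{ij} = <φ_i, φ_j> and b_i = <f, φ_i>, with φ_0 = 1, φ_1 = x, φ_2 = x^2.
G =
  [2, 0, 2/3]
  [0, 2/3, 0]
  [2/3, 0, 2/5],
b = (-20/3, -2/5, -12/5).
Solving gives a_0 = -3, a_1 = -3/5, a_2 = -1, so
  g(x) = -x^2 - 3*x/5 - 3.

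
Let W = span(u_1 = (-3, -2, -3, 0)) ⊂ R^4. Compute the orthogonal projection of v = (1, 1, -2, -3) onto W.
proj_W(v) = (-3/22, -1/11, -3/22, 0)

Set up U = [u_1 | ... | u_1] ∈ R^(4×1). The projector onto W = col(U) is P = U (U^T U)^(-1) U^T.
Compute U^T U =
  [22],
and U^T v = (1).
Solve U^T U · c = U^T v for the coefficients: c = (1/22). The projection is proj_W(v) = U c.
Check: (v - proj_W(v)) · u_1 = 0  (should be 0).
Result: proj_W(v) = (-3/22, -1/11, -3/22, 0).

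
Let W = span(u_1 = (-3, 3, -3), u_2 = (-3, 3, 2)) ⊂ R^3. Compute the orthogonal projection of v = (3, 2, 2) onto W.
proj_W(v) = (1/2, -1/2, 2)

Set up U = [u_1 | ... | u_2] ∈ R^(3×2). The projector onto W = col(U) is P = U (U^T U)^(-1) U^T.
Compute U^T U =
  [27, 12]
  [12, 22],
and U^T v = (-9, 1).
Solve U^T U · c = U^T v for the coefficients: c = (-7/15, 3/10). The projection is proj_W(v) = U c.
Check: (v - proj_W(v)) · u_1 = 0  (should be 0).
Check: (v - proj_W(v)) · u_2 = 0  (should be 0).
Result: proj_W(v) = (1/2, -1/2, 2).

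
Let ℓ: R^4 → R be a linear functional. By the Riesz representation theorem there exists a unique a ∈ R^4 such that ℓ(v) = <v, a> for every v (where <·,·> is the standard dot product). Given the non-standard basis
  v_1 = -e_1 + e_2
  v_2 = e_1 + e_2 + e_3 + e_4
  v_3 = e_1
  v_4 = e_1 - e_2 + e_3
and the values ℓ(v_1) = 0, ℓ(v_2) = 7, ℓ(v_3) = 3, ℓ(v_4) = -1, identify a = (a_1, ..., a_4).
a = (3, 3, -1, 2)

Write a = (a_1, ..., a_4) in the standard basis. For each basis vector v_i, ℓ(v_i) = <v_i, a> is a linear equation in the a_j's. Collect the n equations into a matrix system V a = ℓ, where row i of V is v_i (expressed in the standard basis). Since V is invertible (lower-triangular with 1s on the diagonal, up to permutation), solve by back-substitution:
  V =
[[-1, 1, 0, 0],
 [1, 1, 1, 1],
 [1, 0, 0, 0],
 [1, -1, 1, 0]]
  V a = (0, 7, 3, -1)
Solving gives a = (3, 3, -1, 2).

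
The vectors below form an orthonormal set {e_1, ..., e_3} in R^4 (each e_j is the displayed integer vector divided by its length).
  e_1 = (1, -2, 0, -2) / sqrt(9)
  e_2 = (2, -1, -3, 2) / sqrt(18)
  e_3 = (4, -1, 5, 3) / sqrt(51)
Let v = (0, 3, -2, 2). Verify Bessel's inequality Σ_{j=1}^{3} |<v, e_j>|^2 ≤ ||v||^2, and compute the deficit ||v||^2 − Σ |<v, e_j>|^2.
Σ |<v, e_j>|^2 = 503/34; ||v||^2 = 17; deficit = 75/34

Write each e_j = u_j / sqrt(<u_j, u_j>) where u_j is the displayed integer vector. Then <v, e_j> = <v, u_j> / sqrt(<u_j, u_j>), so |<v, e_j>|^2 = <v, u_j>^2 / <u_j, u_j>.
Coefficients: <v, e_1> = -10/sqrt(9), <v, e_2> = 7/sqrt(18), <v, e_3> = -7/sqrt(51).
Square and sum: Σ |<v, e_j>|^2 = 503/34.
Compute ||v||^2 = v·v = 17.
Deficit = 17 − 503/34 = 75/34 ≥ 0, confirming Bessel's inequality. (The deficit equals ||v − Σ <v,e_j> e_j||^2, the squared distance from v to span{e_j}.)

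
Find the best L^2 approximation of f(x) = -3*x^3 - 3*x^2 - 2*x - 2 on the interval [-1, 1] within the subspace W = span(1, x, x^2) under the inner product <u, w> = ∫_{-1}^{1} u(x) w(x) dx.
g(x) = -3*x^2 - 19*x/5 - 2

The best approximation g ∈ W is the orthogonal projection of f onto W. Writing g = a_0 + a_1 x + a_2 x^2, the coefficients solve the normal equations G · a = b where
  G_{ij} = <φ_i, φ_j> and b_i = <f, φ_i>, with φ_0 = 1, φ_1 = x, φ_2 = x^2.
G =
  [2, 0, 2/3]
  [0, 2/3, 0]
  [2/3, 0, 2/5],
b = (-6, -38/15, -38/15).
Solving gives a_0 = -2, a_1 = -19/5, a_2 = -3, so
  g(x) = -3*x^2 - 19*x/5 - 2.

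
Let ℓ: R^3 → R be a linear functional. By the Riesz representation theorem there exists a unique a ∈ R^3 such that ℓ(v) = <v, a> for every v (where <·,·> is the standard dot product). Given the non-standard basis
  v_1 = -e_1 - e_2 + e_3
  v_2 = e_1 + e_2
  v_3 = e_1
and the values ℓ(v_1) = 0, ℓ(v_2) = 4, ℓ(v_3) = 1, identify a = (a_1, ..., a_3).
a = (1, 3, 4)

Write a = (a_1, ..., a_3) in the standard basis. For each basis vector v_i, ℓ(v_i) = <v_i, a> is a linear equation in the a_j's. Collect the n equations into a matrix system V a = ℓ, where row i of V is v_i (expressed in the standard basis). Since V is invertible (lower-triangular with 1s on the diagonal, up to permutation), solve by back-substitution:
  V =
[[-1, -1, 1],
 [1, 1, 0],
 [1, 0, 0]]
  V a = (0, 4, 1)
Solving gives a = (1, 3, 4).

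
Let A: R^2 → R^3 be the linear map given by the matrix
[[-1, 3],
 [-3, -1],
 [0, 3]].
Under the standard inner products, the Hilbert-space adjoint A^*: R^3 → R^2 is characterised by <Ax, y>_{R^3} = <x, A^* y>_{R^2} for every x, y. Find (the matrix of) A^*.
A^* = A^T =
[[-1, -3, 0],
 [3, -1, 3]]

For real matrices with standard dot products, the defining identity <Ax, y> = <x, A^* y> gives (Ax)^T y = x^T (A^*) y, i.e. x^T A^T y = x^T (A^*) y. Since this holds for all x, y, we must have A^* = A^T. Therefore
A^* =
[[-1, -3, 0],
 [3, -1, 3]].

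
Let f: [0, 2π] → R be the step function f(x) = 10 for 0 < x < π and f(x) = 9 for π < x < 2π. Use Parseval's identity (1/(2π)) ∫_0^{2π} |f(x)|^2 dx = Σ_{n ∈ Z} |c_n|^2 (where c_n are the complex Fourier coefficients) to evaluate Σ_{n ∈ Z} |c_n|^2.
Σ |c_n|^2 = 181/2

Parseval equates the L^2 energy of f (normalised by 1/(2π)) with the ℓ^2 sum of its Fourier coefficients: (1/(2π)) ∫_0^{2π} |f|^2 = Σ |c_n|^2.
Compute the left side: (1/(2π)) [∫_0^π 10^2 dx + ∫_π^{2π} 9^2 dx] = (1/(2π)) · (100π + 81π) = (100 + 81)/2 = 181/2.
So Σ_{n ∈ Z} |c_n|^2 = 181/2.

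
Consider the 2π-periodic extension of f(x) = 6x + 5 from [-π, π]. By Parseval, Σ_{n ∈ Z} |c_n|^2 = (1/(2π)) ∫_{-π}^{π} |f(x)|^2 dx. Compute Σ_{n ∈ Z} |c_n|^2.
Σ |c_n|^2 = 12π^2 + 25

Expand and integrate term by term over [-π, π]:
  ∫ (6x)^2 dx = 36·(2π^3/3); ∫ 2·6·(5)·x dx = 0 (odd integrand); ∫ 5^2 dx = 25·2π.
So (1/(2π)) ∫_{-π}^{π} (6x + 5)^2 dx = 36π^2/3 + 25 = 12π^2 + 25.
Parseval ⇒ Σ |c_n|^2 = 12π^2 + 25.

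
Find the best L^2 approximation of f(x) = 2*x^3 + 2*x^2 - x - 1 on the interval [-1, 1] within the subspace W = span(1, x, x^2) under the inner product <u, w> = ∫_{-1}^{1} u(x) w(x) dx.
g(x) = 2*x^2 + x/5 - 1

The best approximation g ∈ W is the orthogonal projection of f onto W. Writing g = a_0 + a_1 x + a_2 x^2, the coefficients solve the normal equations G · a = b where
  G_{ij} = <φ_i, φ_j> and b_i = <f, φ_i>, with φ_0 = 1, φ_1 = x, φ_2 = x^2.
G =
  [2, 0, 2/3]
  [0, 2/3, 0]
  [2/3, 0, 2/5],
b = (-2/3, 2/15, 2/15).
Solving gives a_0 = -1, a_1 = 1/5, a_2 = 2, so
  g(x) = 2*x^2 + x/5 - 1.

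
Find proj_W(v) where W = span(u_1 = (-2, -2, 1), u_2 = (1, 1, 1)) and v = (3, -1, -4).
proj_W(v) = (1, 1, -4)

Set up U = [u_1 | ... | u_2] ∈ R^(3×2). The projector onto W = col(U) is P = U (U^T U)^(-1) U^T.
Compute U^T U =
  [9, -3]
  [-3, 3],
and U^T v = (-8, -2).
Solve U^T U · c = U^T v for the coefficients: c = (-5/3, -7/3). The projection is proj_W(v) = U c.
Check: (v - proj_W(v)) · u_1 = 0  (should be 0).
Check: (v - proj_W(v)) · u_2 = 0  (should be 0).
Result: proj_W(v) = (1, 1, -4).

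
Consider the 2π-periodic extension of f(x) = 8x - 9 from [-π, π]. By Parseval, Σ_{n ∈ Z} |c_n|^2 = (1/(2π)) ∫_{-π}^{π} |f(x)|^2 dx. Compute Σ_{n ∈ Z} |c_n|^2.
Σ |c_n|^2 = 64π^2/3 + 81

Expand and integrate term by term over [-π, π]:
  ∫ (8x)^2 dx = 64·(2π^3/3); ∫ 2·8·(-9)·x dx = 0 (odd integrand); ∫ (-9)^2 dx = 81·2π.
So (1/(2π)) ∫_{-π}^{π} (8x - 9)^2 dx = 64π^2/3 + 81 = 64π^2/3 + 81.
Parseval ⇒ Σ |c_n|^2 = 64π^2/3 + 81.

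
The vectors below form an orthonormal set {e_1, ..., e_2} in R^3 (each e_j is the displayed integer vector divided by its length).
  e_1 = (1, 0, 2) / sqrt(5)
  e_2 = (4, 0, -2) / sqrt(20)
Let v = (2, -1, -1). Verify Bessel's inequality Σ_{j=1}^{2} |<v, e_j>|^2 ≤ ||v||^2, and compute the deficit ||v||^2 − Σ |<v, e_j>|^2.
Σ |<v, e_j>|^2 = 5; ||v||^2 = 6; deficit = 1

Write each e_j = u_j / sqrt(<u_j, u_j>) where u_j is the displayed integer vector. Then <v, e_j> = <v, u_j> / sqrt(<u_j, u_j>), so |<v, e_j>|^2 = <v, u_j>^2 / <u_j, u_j>.
Coefficients: <v, e_1> = 0/sqrt(5), <v, e_2> = 10/sqrt(20).
Square and sum: Σ |<v, e_j>|^2 = 5.
Compute ||v||^2 = v·v = 6.
Deficit = 6 − 5 = 1 ≥ 0, confirming Bessel's inequality. (The deficit equals ||v − Σ <v,e_j> e_j||^2, the squared distance from v to span{e_j}.)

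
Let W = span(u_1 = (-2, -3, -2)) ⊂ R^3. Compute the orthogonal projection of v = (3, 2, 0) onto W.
proj_W(v) = (24/17, 36/17, 24/17)

Set up U = [u_1 | ... | u_1] ∈ R^(3×1). The projector onto W = col(U) is P = U (U^T U)^(-1) U^T.
Compute U^T U =
  [17],
and U^T v = (-12).
Solve U^T U · c = U^T v for the coefficients: c = (-12/17). The projection is proj_W(v) = U c.
Check: (v - proj_W(v)) · u_1 = 0  (should be 0).
Result: proj_W(v) = (24/17, 36/17, 24/17).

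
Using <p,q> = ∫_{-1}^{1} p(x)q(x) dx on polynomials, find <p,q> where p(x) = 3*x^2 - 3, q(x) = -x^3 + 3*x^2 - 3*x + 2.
<p,q> = -52/5

Expand the product: p(x)·q(x) = -3*x^5 + 9*x^4 - 6*x^3 - 3*x^2 + 9*x - 6.
∫_{-1}^{1} of each monomial x^k gives [2/(k+1) if k even, 0 if k odd]. Integrating term-by-term (or equivalently evaluating the antiderivative F(x) = -x^6/2 + 9*x^5/5 - 3*x^4/2 - x^3 + 9*x^2/2 - 6*x at the endpoints):
  F(1) − F(−1) = -27/10 − (77/10) = -52/5.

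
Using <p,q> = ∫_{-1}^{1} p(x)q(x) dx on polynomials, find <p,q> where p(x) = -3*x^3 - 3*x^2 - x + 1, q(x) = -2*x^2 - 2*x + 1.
<p,q> = 24/5

Expand the product: p(x)·q(x) = 6*x^5 + 12*x^4 + 5*x^3 - 3*x^2 - 3*x + 1.
∫_{-1}^{1} of each monomial x^k gives [2/(k+1) if k even, 0 if k odd]. Integrating term-by-term (or equivalently evaluating the antiderivative F(x) = x^6 + 12*x^5/5 + 5*x^4/4 - x^3 - 3*x^2/2 + x at the endpoints):
  F(1) − F(−1) = 63/20 − (-33/20) = 24/5.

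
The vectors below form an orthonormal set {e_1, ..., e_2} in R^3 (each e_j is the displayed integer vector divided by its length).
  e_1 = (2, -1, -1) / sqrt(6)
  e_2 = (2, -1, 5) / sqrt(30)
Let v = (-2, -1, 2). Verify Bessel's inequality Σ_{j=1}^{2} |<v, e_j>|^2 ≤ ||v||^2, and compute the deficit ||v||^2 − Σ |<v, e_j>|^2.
Σ |<v, e_j>|^2 = 29/5; ||v||^2 = 9; deficit = 16/5

Write each e_j = u_j / sqrt(<u_j, u_j>) where u_j is the displayed integer vector. Then <v, e_j> = <v, u_j> / sqrt(<u_j, u_j>), so |<v, e_j>|^2 = <v, u_j>^2 / <u_j, u_j>.
Coefficients: <v, e_1> = -5/sqrt(6), <v, e_2> = 7/sqrt(30).
Square and sum: Σ |<v, e_j>|^2 = 29/5.
Compute ||v||^2 = v·v = 9.
Deficit = 9 − 29/5 = 16/5 ≥ 0, confirming Bessel's inequality. (The deficit equals ||v − Σ <v,e_j> e_j||^2, the squared distance from v to span{e_j}.)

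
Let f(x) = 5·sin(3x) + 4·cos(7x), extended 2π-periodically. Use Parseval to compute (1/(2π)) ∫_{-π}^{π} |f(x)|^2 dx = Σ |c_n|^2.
Σ |c_n|^2 = 41/2

Expand |f|^2 and use orthogonality of {sin(nx), cos(mx)} on [-π, π]:
  ∫_{-π}^{π} sin(nx)^2 dx = π, ∫ cos(mx)^2 dx = π, and cross terms integrate to 0.
So ∫_{-π}^{π} f(x)^2 dx = 5^2 · π + 4^2 · π = (25 + 16)π.
Divide by 2π: (25 + 16)/2 = 41/2.
By Parseval, this equals Σ |c_n|^2.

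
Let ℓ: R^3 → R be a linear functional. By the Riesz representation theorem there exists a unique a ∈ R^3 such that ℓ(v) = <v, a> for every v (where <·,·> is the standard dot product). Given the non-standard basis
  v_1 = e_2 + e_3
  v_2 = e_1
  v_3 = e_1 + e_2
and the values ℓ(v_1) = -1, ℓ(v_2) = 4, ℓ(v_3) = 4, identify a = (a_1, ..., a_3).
a = (4, 0, -1)

Write a = (a_1, ..., a_3) in the standard basis. For each basis vector v_i, ℓ(v_i) = <v_i, a> is a linear equation in the a_j's. Collect the n equations into a matrix system V a = ℓ, where row i of V is v_i (expressed in the standard basis). Since V is invertible (lower-triangular with 1s on the diagonal, up to permutation), solve by back-substitution:
  V =
[[0, 1, 1],
 [1, 0, 0],
 [1, 1, 0]]
  V a = (-1, 4, 4)
Solving gives a = (4, 0, -1).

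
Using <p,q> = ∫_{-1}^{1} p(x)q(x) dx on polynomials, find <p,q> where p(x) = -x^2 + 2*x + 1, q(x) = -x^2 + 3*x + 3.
<p,q> = 116/15

Expand the product: p(x)·q(x) = x^4 - 5*x^3 + 2*x^2 + 9*x + 3.
∫_{-1}^{1} of each monomial x^k gives [2/(k+1) if k even, 0 if k odd]. Integrating term-by-term (or equivalently evaluating the antiderivative F(x) = x^5/5 - 5*x^4/4 + 2*x^3/3 + 9*x^2/2 + 3*x at the endpoints):
  F(1) − F(−1) = 427/60 − (-37/60) = 116/15.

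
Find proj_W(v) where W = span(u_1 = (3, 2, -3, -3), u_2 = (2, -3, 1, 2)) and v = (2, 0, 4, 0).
proj_W(v) = (280/477, -218/159, 302/477, 496/477)

Set up U = [u_1 | ... | u_2] ∈ R^(4×2). The projector onto W = col(U) is P = U (U^T U)^(-1) U^T.
Compute U^T U =
  [31, -9]
  [-9, 18],
and U^T v = (-6, 8).
Solve U^T U · c = U^T v for the coefficients: c = (-4/53, 194/477). The projection is proj_W(v) = U c.
Check: (v - proj_W(v)) · u_1 = 0  (should be 0).
Check: (v - proj_W(v)) · u_2 = 0  (should be 0).
Result: proj_W(v) = (280/477, -218/159, 302/477, 496/477).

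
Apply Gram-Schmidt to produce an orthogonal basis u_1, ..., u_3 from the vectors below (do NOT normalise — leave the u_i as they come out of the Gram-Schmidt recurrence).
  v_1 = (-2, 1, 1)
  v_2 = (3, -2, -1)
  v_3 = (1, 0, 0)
Orthogonal basis:
  u_1 = (-2, 1, 1)
  u_2 = (0, -1/2, 1/2)
  u_3 = (1/3, 1/3, 1/3)

Apply the Gram-Schmidt recurrence
  u_1 = v_1
  u_i = v_i − Σ_{j<i} ((v_i · u_j) / (u_j · u_j)) · u_j.

Step by step this gives:
  u_1 = (-2, 1, 1)
  u_2 = (0, -1/2, 1/2)
  u_3 = (1/3, 1/3, 1/3)

Orthogonality check:
  u_2 · u_1 = 0 (should be 0)
  u_3 · u_1 = 0 (should be 0)
  u_3 · u_2 = 0 (should be 0)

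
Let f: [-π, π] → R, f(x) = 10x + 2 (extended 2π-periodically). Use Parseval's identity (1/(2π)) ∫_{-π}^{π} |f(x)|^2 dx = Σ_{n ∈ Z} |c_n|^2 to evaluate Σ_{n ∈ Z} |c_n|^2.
Σ |c_n|^2 = 100π^2/3 + 4

Expand and integrate term by term over [-π, π]:
  ∫ (10x)^2 dx = 100·(2π^3/3); ∫ 2·10·(2)·x dx = 0 (odd integrand); ∫ 2^2 dx = 4·2π.
So (1/(2π)) ∫_{-π}^{π} (10x + 2)^2 dx = 100π^2/3 + 4 = 100π^2/3 + 4.
Parseval ⇒ Σ |c_n|^2 = 100π^2/3 + 4.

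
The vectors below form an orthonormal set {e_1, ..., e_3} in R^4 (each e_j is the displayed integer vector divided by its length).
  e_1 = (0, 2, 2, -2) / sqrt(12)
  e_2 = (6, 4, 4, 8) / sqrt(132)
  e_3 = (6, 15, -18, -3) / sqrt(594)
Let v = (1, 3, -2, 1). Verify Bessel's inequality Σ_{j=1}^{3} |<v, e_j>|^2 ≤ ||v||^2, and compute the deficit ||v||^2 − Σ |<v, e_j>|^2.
Σ |<v, e_j>|^2 = 43/3; ||v||^2 = 15; deficit = 2/3

Write each e_j = u_j / sqrt(<u_j, u_j>) where u_j is the displayed integer vector. Then <v, e_j> = <v, u_j> / sqrt(<u_j, u_j>), so |<v, e_j>|^2 = <v, u_j>^2 / <u_j, u_j>.
Coefficients: <v, e_1> = 0/sqrt(12), <v, e_2> = 18/sqrt(132), <v, e_3> = 84/sqrt(594).
Square and sum: Σ |<v, e_j>|^2 = 43/3.
Compute ||v||^2 = v·v = 15.
Deficit = 15 − 43/3 = 2/3 ≥ 0, confirming Bessel's inequality. (The deficit equals ||v − Σ <v,e_j> e_j||^2, the squared distance from v to span{e_j}.)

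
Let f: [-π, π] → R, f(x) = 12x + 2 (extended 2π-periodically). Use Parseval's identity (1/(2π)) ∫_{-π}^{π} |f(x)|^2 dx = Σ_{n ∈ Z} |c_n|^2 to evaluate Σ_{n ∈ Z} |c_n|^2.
Σ |c_n|^2 = 48π^2 + 4

Expand and integrate term by term over [-π, π]:
  ∫ (12x)^2 dx = 144·(2π^3/3); ∫ 2·12·(2)·x dx = 0 (odd integrand); ∫ 2^2 dx = 4·2π.
So (1/(2π)) ∫_{-π}^{π} (12x + 2)^2 dx = 144π^2/3 + 4 = 48π^2 + 4.
Parseval ⇒ Σ |c_n|^2 = 48π^2 + 4.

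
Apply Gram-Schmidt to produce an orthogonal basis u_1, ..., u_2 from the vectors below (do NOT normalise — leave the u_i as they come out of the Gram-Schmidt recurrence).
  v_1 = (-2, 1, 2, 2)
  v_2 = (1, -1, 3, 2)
Orthogonal basis:
  u_1 = (-2, 1, 2, 2)
  u_2 = (27/13, -20/13, 25/13, 12/13)

Apply the Gram-Schmidt recurrence
  u_1 = v_1
  u_i = v_i − Σ_{j<i} ((v_i · u_j) / (u_j · u_j)) · u_j.

Step by step this gives:
  u_1 = (-2, 1, 2, 2)
  u_2 = (27/13, -20/13, 25/13, 12/13)

Orthogonality check:
  u_2 · u_1 = 0 (should be 0)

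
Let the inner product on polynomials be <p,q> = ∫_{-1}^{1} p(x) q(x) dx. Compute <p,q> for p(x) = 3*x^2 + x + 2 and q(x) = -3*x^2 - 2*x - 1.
<p,q> = -224/15

Expand the product: p(x)·q(x) = -9*x^4 - 9*x^3 - 11*x^2 - 5*x - 2.
∫_{-1}^{1} of each monomial x^k gives [2/(k+1) if k even, 0 if k odd]. Integrating term-by-term (or equivalently evaluating the antiderivative F(x) = -9*x^5/5 - 9*x^4/4 - 11*x^3/3 - 5*x^2/2 - 2*x at the endpoints):
  F(1) − F(−1) = -733/60 − (163/60) = -224/15.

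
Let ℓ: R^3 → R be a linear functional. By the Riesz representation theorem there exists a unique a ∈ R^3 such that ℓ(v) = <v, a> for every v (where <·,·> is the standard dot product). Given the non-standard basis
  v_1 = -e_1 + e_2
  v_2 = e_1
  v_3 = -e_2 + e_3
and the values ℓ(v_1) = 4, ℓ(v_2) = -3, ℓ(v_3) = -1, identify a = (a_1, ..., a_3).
a = (-3, 1, 0)

Write a = (a_1, ..., a_3) in the standard basis. For each basis vector v_i, ℓ(v_i) = <v_i, a> is a linear equation in the a_j's. Collect the n equations into a matrix system V a = ℓ, where row i of V is v_i (expressed in the standard basis). Since V is invertible (lower-triangular with 1s on the diagonal, up to permutation), solve by back-substitution:
  V =
[[-1, 1, 0],
 [1, 0, 0],
 [0, -1, 1]]
  V a = (4, -3, -1)
Solving gives a = (-3, 1, 0).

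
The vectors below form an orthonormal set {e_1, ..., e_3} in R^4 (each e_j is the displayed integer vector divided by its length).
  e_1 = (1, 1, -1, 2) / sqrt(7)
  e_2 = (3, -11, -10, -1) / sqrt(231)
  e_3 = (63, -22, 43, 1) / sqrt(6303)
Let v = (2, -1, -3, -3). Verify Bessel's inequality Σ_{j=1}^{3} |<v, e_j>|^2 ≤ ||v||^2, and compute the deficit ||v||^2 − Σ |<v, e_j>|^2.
Σ |<v, e_j>|^2 = 2184/191; ||v||^2 = 23; deficit = 2209/191

Write each e_j = u_j / sqrt(<u_j, u_j>) where u_j is the displayed integer vector. Then <v, e_j> = <v, u_j> / sqrt(<u_j, u_j>), so |<v, e_j>|^2 = <v, u_j>^2 / <u_j, u_j>.
Coefficients: <v, e_1> = -2/sqrt(7), <v, e_2> = 50/sqrt(231), <v, e_3> = 16/sqrt(6303).
Square and sum: Σ |<v, e_j>|^2 = 2184/191.
Compute ||v||^2 = v·v = 23.
Deficit = 23 − 2184/191 = 2209/191 ≥ 0, confirming Bessel's inequality. (The deficit equals ||v − Σ <v,e_j> e_j||^2, the squared distance from v to span{e_j}.)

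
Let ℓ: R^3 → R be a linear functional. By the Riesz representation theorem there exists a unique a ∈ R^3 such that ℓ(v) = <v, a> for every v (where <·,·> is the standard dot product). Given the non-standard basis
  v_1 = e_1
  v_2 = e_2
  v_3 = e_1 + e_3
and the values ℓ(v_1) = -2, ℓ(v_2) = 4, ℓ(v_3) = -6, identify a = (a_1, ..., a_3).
a = (-2, 4, -4)

Write a = (a_1, ..., a_3) in the standard basis. For each basis vector v_i, ℓ(v_i) = <v_i, a> is a linear equation in the a_j's. Collect the n equations into a matrix system V a = ℓ, where row i of V is v_i (expressed in the standard basis). Since V is invertible (lower-triangular with 1s on the diagonal, up to permutation), solve by back-substitution:
  V =
[[1, 0, 0],
 [0, 1, 0],
 [1, 0, 1]]
  V a = (-2, 4, -6)
Solving gives a = (-2, 4, -4).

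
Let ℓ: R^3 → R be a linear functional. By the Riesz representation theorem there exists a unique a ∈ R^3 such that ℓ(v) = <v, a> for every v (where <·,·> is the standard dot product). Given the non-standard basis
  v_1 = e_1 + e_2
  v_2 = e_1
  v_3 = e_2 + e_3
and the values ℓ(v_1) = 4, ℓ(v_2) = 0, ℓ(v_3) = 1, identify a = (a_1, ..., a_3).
a = (0, 4, -3)

Write a = (a_1, ..., a_3) in the standard basis. For each basis vector v_i, ℓ(v_i) = <v_i, a> is a linear equation in the a_j's. Collect the n equations into a matrix system V a = ℓ, where row i of V is v_i (expressed in the standard basis). Since V is invertible (lower-triangular with 1s on the diagonal, up to permutation), solve by back-substitution:
  V =
[[1, 1, 0],
 [1, 0, 0],
 [0, 1, 1]]
  V a = (4, 0, 1)
Solving gives a = (0, 4, -3).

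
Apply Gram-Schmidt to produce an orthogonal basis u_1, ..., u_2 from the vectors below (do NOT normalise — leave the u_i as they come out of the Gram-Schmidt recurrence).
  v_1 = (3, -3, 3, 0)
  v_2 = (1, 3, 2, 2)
Orthogonal basis:
  u_1 = (3, -3, 3, 0)
  u_2 = (1, 3, 2, 2)

Apply the Gram-Schmidt recurrence
  u_1 = v_1
  u_i = v_i − Σ_{j<i} ((v_i · u_j) / (u_j · u_j)) · u_j.

Step by step this gives:
  u_1 = (3, -3, 3, 0)
  u_2 = (1, 3, 2, 2)

Orthogonality check:
  u_2 · u_1 = 0 (should be 0)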